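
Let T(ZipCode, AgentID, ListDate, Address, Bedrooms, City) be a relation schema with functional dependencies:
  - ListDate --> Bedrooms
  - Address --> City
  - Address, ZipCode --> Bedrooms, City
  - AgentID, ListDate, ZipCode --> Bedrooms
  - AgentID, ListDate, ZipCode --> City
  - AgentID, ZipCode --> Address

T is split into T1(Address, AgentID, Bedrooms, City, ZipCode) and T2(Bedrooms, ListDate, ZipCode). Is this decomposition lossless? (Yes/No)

No

The shared attributes are {Bedrooms, ZipCode} and {Bedrooms, ZipCode}⁺ = {Bedrooms, ZipCode}.
Neither T1 nor T2 is contained in that closure, so the decomposition is lossy.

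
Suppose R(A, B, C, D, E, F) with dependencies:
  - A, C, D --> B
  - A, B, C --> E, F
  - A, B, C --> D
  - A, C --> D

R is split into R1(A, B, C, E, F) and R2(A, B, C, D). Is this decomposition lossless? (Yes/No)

Yes

R1 ∩ R2 = {A, B, C}; its closure under F is {A, B, C, D, E, F}.
This includes all of R1, so the common attributes are a superkey of R1 — the join is lossless.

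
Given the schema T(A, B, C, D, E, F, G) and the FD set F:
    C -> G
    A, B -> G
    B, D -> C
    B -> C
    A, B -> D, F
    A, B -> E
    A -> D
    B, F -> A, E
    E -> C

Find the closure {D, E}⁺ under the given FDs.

Start with {D, E}.
E -> C applies; add {C} → now {C, D, E}.
C -> G applies; add {G} → now {C, D, E, G}.
No further FD applies.

{C, D, E, G}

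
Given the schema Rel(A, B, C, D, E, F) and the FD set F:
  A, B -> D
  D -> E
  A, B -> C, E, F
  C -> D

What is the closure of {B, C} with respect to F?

{B, C, D, E}

Start with {B, C}.
C -> D applies; add {D} → now {B, C, D}.
D -> E applies; add {E} → now {B, C, D, E}.
No further FD applies.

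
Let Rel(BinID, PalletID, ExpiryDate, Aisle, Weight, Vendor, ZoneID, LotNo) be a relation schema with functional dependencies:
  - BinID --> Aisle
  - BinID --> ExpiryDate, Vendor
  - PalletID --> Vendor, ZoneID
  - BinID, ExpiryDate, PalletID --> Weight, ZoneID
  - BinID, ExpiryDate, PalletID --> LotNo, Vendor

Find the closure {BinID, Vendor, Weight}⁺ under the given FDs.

{Aisle, BinID, ExpiryDate, Vendor, Weight}

Start with {BinID, Vendor, Weight}.
BinID --> Aisle applies; add {Aisle} → now {Aisle, BinID, Vendor, Weight}.
BinID --> ExpiryDate, Vendor applies; add {ExpiryDate} → now {Aisle, BinID, ExpiryDate, Vendor, Weight}.
No further FD applies.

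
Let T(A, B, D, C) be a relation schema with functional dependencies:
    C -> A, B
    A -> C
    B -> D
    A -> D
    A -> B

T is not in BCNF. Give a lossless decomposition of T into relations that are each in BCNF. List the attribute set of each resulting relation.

Candidate keys of the original relation: {A}, {C}.
{A, B, C, D}: {B} determines {B, D} here but is not a superkey — split on B -> D, giving {B, D} and {A, B, C}.
{B, D} has no BCNF violation.
{A, B, C} has no BCNF violation.

{A, B, C}; {B, D}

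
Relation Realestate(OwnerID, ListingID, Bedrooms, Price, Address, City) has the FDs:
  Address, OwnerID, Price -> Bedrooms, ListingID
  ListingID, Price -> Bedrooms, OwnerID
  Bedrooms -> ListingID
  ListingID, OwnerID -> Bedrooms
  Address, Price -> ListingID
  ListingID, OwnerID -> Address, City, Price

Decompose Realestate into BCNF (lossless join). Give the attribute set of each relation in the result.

Candidate keys of the original relation: {Address, Price}, {Bedrooms, OwnerID}, {Bedrooms, Price}, {ListingID, OwnerID}, {ListingID, Price}.
{Address, Bedrooms, City, ListingID, OwnerID, Price}: {Bedrooms} determines {Bedrooms, ListingID} here but is not a superkey — split on Bedrooms -> ListingID, giving {Bedrooms, ListingID} and {Address, Bedrooms, City, OwnerID, Price}.
{Bedrooms, ListingID} is in BCNF.
{Address, Bedrooms, City, OwnerID, Price} is in BCNF.

{Address, Bedrooms, City, OwnerID, Price}; {Bedrooms, ListingID}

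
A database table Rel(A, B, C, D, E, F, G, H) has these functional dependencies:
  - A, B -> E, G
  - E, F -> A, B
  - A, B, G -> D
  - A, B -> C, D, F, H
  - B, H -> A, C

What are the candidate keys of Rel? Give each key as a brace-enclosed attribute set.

{A, B}⁺ = {A, B, C, D, E, F, G, H}, which is every attribute, so {A, B} is a candidate key.
{B, H}⁺ = {A, B, C, D, E, F, G, H}, which is every attribute, so {B, H} is a candidate key.
{E, F}⁺ = {A, B, C, D, E, F, G, H}, which is every attribute, so {E, F} is a candidate key.
These are minimal and exhaustive — every other superkey contains one of them.

{A, B}, {B, H}, {E, F}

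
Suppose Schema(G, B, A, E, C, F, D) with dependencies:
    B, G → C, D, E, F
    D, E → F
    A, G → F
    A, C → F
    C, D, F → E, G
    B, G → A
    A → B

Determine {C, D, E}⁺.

Start with {C, D, E}.
D, E → F applies; add {F} → now {C, D, E, F}.
C, D, F → E, G applies; add {G} → now {C, D, E, F, G}.
No further FD applies.

{C, D, E, F, G}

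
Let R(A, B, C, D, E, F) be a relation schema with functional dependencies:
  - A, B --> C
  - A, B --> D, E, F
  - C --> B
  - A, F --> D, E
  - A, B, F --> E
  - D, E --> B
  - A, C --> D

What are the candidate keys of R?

{A, B}, {A, C}, {A, D, E}, {A, F}

{A} never appears on the right of any FD, so every key must include it.
Closure of {A, B} is {A, B, C, D, E, F}, the whole schema; {A, B} is a candidate key.
Closure of {A, C} is {A, B, C, D, E, F}, the whole schema; {A, C} is a candidate key.
Closure of {A, F} is {A, B, C, D, E, F}, the whole schema; {A, F} is a candidate key.
Closure of {A, D, E} is {A, B, C, D, E, F}, the whole schema; {A, D, E} is a candidate key.
These are minimal and exhaustive — every other superkey contains one of them.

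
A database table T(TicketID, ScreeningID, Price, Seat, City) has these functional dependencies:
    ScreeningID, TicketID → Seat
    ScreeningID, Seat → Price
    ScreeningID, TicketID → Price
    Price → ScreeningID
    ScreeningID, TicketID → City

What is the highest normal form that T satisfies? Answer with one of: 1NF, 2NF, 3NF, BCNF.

3NF

Candidate keys: {Price, TicketID}, {ScreeningID, TicketID}. Prime attributes: {Price, ScreeningID, TicketID}.
ScreeningID, Seat → Price breaks BCNF: {ScreeningID, Seat}⁺ = {Price, ScreeningID, Seat}, so {ScreeningID, Seat} is not a superkey.
Since {Price} ⊆ prime attributes and every other non-superkey FD also has a prime right side, the schema is in 3NF.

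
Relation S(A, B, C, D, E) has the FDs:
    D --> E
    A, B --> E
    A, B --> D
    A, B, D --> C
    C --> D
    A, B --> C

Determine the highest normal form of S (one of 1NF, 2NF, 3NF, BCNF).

Candidate key: {A, B}. Prime attributes: {A, B}.
D --> E: {D}⁺ = {D, E}, which is not all of the attributes, so the left side is not a superkey — BCNF is violated.
D --> E has non-prime {E} on the right and a non-superkey on the left, so 3NF fails.
No non-prime attribute depends on a proper subset of any candidate key, so 2NF holds.

2NF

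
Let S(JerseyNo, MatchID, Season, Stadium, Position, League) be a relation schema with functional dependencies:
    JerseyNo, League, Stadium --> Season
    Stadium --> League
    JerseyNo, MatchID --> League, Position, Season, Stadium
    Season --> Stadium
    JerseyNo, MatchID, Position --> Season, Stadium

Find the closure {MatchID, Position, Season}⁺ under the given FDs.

{League, MatchID, Position, Season, Stadium}

Start with {MatchID, Position, Season}.
Season --> Stadium applies; add {Stadium} → now {MatchID, Position, Season, Stadium}.
Stadium --> League applies; add {League} → now {League, MatchID, Position, Season, Stadium}.
No further FD applies.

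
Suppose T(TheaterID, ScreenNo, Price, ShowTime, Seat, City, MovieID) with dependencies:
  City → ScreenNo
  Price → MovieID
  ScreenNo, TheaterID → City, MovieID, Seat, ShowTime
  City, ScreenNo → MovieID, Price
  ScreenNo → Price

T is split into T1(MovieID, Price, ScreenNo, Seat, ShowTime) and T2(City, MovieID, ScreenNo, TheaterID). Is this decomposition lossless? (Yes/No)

No

T1 ∩ T2 = {MovieID, ScreenNo}; its closure under F is {MovieID, Price, ScreenNo}.
The closure covers neither T1 nor T2 entirely; the join is not lossless.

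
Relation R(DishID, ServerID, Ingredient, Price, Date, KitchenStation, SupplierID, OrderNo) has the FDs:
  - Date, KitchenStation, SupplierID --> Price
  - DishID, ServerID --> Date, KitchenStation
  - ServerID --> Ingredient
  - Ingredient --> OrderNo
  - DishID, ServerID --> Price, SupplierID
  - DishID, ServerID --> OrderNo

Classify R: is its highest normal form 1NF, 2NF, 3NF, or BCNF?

1NF

Candidate key: {DishID, ServerID}. Prime attributes: {DishID, ServerID}.
For Date, KitchenStation, SupplierID --> Price we have {Date, KitchenStation, SupplierID}⁺ = {Date, KitchenStation, Price, SupplierID}; {Date, KitchenStation, SupplierID} is not a superkey, so BCNF fails.
Because {Price} is non-prime and the left side of Date, KitchenStation, SupplierID --> Price is not a superkey, the relation is not in 3NF.
{ServerID} is a proper subset of the key {DishID, ServerID}, and {ServerID}⁺ contains the non-prime attributes {Ingredient, OrderNo} — a partial dependency, so 2NF is violated.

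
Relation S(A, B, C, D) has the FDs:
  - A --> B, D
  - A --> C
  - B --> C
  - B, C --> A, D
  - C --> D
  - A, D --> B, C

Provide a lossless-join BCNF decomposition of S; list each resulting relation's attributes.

{A, B, C}; {C, D}

Candidate keys of the original relation: {A}, {B}.
In {A, B, C, D}, {C} is not a superkey ({C}⁺ restricted to this set is {C, D}), so split on C --> D into {C, D} and {A, B, C}.
{C, D} is in BCNF.
{A, B, C} is in BCNF.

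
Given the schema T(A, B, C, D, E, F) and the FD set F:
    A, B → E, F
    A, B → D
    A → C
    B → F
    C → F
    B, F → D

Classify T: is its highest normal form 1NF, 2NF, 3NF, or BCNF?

Candidate key: {A, B}. Prime attributes: {A, B}.
For A → C we have {A}⁺ = {A, C, F}; {A} is not a superkey, so BCNF fails.
A → C determines the non-prime attribute {C} from a non-superkey — 3NF is violated.
The proper key subset {A} of {A, B} determines non-prime {C, F}, so the relation is not even in 2NF.

1NF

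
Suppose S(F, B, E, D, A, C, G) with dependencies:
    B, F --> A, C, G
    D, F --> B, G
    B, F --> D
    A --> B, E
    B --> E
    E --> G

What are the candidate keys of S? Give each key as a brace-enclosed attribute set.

Attributes never on any right-hand side: {F} — every candidate key must contain it.
{A, F}⁺ = {A, B, C, D, E, F, G}, which is every attribute, so {A, F} is a candidate key.
{B, F}⁺ = {A, B, C, D, E, F, G}, which is every attribute, so {B, F} is a candidate key.
{D, F}⁺ = {A, B, C, D, E, F, G}, which is every attribute, so {D, F} is a candidate key.
These are minimal and exhaustive — every other superkey contains one of them.

{A, F}, {B, F}, {D, F}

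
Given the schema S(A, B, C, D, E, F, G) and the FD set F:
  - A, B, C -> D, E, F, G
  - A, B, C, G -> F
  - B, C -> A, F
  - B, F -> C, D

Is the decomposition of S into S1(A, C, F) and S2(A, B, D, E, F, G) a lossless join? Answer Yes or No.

Common attributes: {A, F}; their closure is {A, F}.
The closure covers neither S1 nor S2 entirely; the join is not lossless.

No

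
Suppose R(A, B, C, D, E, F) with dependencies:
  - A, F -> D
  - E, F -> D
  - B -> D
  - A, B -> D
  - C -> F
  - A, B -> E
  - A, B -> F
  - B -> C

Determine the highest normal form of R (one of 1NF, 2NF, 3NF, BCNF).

1NF

Candidate key: {A, B}. Prime attributes: {A, B}.
A, F -> D breaks BCNF: {A, F}⁺ = {A, D, F}, so {A, F} is not a superkey.
Because {D} is non-prime and the left side of A, F -> D is not a superkey, the relation is not in 3NF.
The proper key subset {B} of {A, B} determines non-prime {C, D, F}, so the relation is not even in 2NF.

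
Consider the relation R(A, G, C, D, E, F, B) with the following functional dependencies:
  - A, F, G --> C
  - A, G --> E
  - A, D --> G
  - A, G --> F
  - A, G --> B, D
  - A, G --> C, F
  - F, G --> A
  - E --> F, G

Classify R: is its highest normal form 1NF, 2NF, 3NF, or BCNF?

Candidate keys: {A, D}, {A, G}, {E}, {F, G}. Prime attributes: {A, D, E, F, G}.
Every FD has a superkey on the left, so the relation is in BCNF.

BCNF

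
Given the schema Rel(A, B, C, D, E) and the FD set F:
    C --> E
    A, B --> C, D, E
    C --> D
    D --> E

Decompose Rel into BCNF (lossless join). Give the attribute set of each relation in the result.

Candidate key of the original relation: {A, B}.
Within {A, B, C, D, E}: {C}⁺ ∩ {A, B, C, D, E} = {C, D, E}, not the whole set, so C --> D, E violates BCNF; decompose into {C, D, E} and {A, B, C}.
Within {C, D, E}: {D}⁺ ∩ {C, D, E} = {D, E}, not the whole set, so D --> E violates BCNF; decompose into {D, E} and {C, D}.
{D, E} is in BCNF.
{C, D} is in BCNF.
{A, B, C} is in BCNF.

{A, B, C}; {C, D}; {D, E}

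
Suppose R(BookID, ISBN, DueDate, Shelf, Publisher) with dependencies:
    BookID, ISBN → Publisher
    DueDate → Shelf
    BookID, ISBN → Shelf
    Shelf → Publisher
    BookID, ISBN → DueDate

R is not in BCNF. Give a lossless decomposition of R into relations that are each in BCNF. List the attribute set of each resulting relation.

Candidate key of the original relation: {BookID, ISBN}.
{BookID, DueDate, ISBN, Publisher, Shelf}: {DueDate} determines {DueDate, Publisher, Shelf} here but is not a superkey — split on DueDate → Publisher, Shelf, giving {DueDate, Publisher, Shelf} and {BookID, DueDate, ISBN}.
{DueDate, Publisher, Shelf}: {Shelf} determines {Publisher, Shelf} here but is not a superkey — split on Shelf → Publisher, giving {Publisher, Shelf} and {DueDate, Shelf}.
{Publisher, Shelf} has no BCNF violation.
{DueDate, Shelf} has no BCNF violation.
{BookID, DueDate, ISBN} has no BCNF violation.

{BookID, DueDate, ISBN}; {DueDate, Shelf}; {Publisher, Shelf}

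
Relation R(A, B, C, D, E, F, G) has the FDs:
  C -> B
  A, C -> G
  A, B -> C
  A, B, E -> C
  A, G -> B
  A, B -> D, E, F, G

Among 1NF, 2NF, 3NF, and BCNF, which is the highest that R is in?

3NF

Candidate keys: {A, B}, {A, C}, {A, G}. Prime attributes: {A, B, C, G}.
C -> B: {C}⁺ = {B, C}, which is not all of the attributes, so the left side is not a superkey — BCNF is violated.
Since {B} ⊆ prime attributes and every other non-superkey FD also has a prime right side, the schema is in 3NF.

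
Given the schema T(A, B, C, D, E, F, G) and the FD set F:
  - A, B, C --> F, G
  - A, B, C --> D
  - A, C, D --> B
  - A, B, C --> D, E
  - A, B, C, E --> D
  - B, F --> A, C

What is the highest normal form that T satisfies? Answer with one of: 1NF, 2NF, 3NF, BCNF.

BCNF

Candidate keys: {A, B, C}, {A, C, D}, {B, F}. Prime attributes: {A, B, C, D, F}.
Each dependency's left side is a superkey — BCNF holds.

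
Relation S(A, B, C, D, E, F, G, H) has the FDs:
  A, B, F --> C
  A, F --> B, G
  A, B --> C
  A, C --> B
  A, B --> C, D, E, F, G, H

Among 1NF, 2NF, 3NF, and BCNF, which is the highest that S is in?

BCNF

Candidate keys: {A, B}, {A, C}, {A, F}. Prime attributes: {A, B, C, F}.
Every FD has a superkey on the left, so the relation is in BCNF.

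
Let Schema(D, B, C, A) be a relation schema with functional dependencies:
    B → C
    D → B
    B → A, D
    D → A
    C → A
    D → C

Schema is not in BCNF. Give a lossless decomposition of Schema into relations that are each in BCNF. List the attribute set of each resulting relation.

{A, C}; {B, C, D}

Candidate keys of the original relation: {B}, {D}.
Within {A, B, C, D}: {C}⁺ ∩ {A, B, C, D} = {A, C}, not the whole set, so C → A violates BCNF; decompose into {A, C} and {B, C, D}.
{A, C}: every determinant is a superkey — BCNF.
{B, C, D}: every determinant is a superkey — BCNF.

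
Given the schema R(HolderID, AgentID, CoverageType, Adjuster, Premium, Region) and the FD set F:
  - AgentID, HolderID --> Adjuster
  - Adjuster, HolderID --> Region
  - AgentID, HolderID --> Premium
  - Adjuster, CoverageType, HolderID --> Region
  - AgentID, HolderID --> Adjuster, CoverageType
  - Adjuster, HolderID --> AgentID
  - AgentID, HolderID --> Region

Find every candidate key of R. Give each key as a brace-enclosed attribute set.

No FD produces {HolderID}, so it must be in every candidate key.
{Adjuster, HolderID} is a candidate key since {Adjuster, HolderID}⁺ = {Adjuster, AgentID, CoverageType, HolderID, Premium, Region} covers every attribute.
{AgentID, HolderID} is a candidate key since {AgentID, HolderID}⁺ = {Adjuster, AgentID, CoverageType, HolderID, Premium, Region} covers every attribute.
These are minimal and exhaustive — every other superkey contains one of them.

{Adjuster, HolderID}, {AgentID, HolderID}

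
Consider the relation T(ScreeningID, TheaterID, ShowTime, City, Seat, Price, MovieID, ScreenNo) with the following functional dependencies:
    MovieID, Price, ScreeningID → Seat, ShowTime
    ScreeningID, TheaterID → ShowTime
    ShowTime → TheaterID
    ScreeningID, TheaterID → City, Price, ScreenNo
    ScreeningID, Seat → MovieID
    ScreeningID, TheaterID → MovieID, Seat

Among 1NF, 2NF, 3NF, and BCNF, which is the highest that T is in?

Candidate keys: {MovieID, Price, ScreeningID}, {Price, ScreeningID, Seat}, {ScreeningID, ShowTime}, {ScreeningID, TheaterID}. Prime attributes: {MovieID, Price, ScreeningID, Seat, ShowTime, TheaterID}.
ShowTime → TheaterID: {ShowTime}⁺ = {ShowTime, TheaterID}, which is not all of the attributes, so the left side is not a superkey — BCNF is violated.
But every attribute on its right side ({TheaterID}) is prime, and the same holds for every other non-superkey FD, so 3NF still holds.

3NF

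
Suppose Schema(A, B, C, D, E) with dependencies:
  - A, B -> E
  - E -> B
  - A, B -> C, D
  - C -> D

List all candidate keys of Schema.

{A, B}, {A, E}

Attributes never on any right-hand side: {A} — every candidate key must contain it.
{A, B}⁺ = {A, B, C, D, E} — all of the relation — so {A, B} is a candidate key.
{A, E}⁺ = {A, B, C, D, E} — all of the relation — so {A, E} is a candidate key.
These are minimal and exhaustive — every other superkey contains one of them.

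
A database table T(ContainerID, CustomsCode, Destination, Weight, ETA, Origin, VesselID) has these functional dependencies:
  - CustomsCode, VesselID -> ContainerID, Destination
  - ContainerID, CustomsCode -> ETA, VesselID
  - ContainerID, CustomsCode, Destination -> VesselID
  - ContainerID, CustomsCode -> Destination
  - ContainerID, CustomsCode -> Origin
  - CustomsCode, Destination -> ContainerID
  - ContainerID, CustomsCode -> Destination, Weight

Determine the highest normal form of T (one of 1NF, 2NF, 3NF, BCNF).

BCNF

Candidate keys: {ContainerID, CustomsCode}, {CustomsCode, Destination}, {CustomsCode, VesselID}. Prime attributes: {ContainerID, CustomsCode, Destination, VesselID}.
Each dependency's left side is a superkey — BCNF holds.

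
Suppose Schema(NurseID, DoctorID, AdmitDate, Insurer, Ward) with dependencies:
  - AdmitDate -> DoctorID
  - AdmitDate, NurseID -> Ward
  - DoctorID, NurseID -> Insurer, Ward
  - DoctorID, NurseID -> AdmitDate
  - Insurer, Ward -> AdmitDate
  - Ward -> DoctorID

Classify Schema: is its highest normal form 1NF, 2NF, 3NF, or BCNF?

Candidate keys: {AdmitDate, NurseID}, {DoctorID, NurseID}, {NurseID, Ward}. Prime attributes: {AdmitDate, DoctorID, NurseID, Ward}.
For AdmitDate -> DoctorID we have {AdmitDate}⁺ = {AdmitDate, DoctorID}; {AdmitDate} is not a superkey, so BCNF fails.
But every attribute on its right side ({DoctorID}) is prime, and the same holds for every other non-superkey FD, so 3NF still holds.

3NF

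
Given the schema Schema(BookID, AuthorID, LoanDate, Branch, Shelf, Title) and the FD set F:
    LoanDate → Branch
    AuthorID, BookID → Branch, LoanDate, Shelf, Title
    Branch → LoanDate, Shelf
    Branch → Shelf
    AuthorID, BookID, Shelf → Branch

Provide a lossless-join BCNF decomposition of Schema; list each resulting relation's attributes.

Candidate key of the original relation: {AuthorID, BookID}.
{AuthorID, BookID, Branch, LoanDate, Shelf, Title}: {LoanDate} determines {Branch, LoanDate, Shelf} here but is not a superkey — split on LoanDate → Branch, Shelf, giving {Branch, LoanDate, Shelf} and {AuthorID, BookID, LoanDate, Title}.
{Branch, LoanDate, Shelf} is in BCNF.
{AuthorID, BookID, LoanDate, Title} is in BCNF.

{AuthorID, BookID, LoanDate, Title}; {Branch, LoanDate, Shelf}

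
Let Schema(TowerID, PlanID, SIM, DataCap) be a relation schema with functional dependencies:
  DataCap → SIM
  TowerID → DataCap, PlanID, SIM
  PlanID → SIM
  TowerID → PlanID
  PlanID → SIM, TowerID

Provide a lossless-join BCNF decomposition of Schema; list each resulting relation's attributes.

Candidate keys of the original relation: {PlanID}, {TowerID}.
In {DataCap, PlanID, SIM, TowerID}, {DataCap} is not a superkey ({DataCap}⁺ restricted to this set is {DataCap, SIM}), so split on DataCap → SIM into {DataCap, SIM} and {DataCap, PlanID, TowerID}.
{DataCap, SIM} is in BCNF.
{DataCap, PlanID, TowerID} is in BCNF.

{DataCap, PlanID, TowerID}; {DataCap, SIM}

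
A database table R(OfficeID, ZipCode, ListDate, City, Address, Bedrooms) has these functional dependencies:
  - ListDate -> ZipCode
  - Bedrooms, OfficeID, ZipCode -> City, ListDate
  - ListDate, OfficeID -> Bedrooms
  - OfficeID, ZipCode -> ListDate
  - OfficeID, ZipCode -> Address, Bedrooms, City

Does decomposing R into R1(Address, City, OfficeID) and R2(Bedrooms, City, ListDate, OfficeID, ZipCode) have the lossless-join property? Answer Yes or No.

R1 ∩ R2 = {City, OfficeID}; its closure under F is {City, OfficeID}.
R1 ⊄ {City, OfficeID} and R2 ⊄ {City, OfficeID}, so the split is lossy.

No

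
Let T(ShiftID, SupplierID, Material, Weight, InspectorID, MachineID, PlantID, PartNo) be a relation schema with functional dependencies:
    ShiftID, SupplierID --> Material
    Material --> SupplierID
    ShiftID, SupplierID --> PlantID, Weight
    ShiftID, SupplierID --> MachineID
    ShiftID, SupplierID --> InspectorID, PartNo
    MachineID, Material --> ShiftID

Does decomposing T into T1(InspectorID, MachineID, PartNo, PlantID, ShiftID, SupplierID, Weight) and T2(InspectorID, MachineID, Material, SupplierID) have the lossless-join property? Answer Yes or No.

No

The shared attributes are {InspectorID, MachineID, SupplierID} and {InspectorID, MachineID, SupplierID}⁺ = {InspectorID, MachineID, SupplierID}.
Neither T1 nor T2 is contained in that closure, so the decomposition is lossy.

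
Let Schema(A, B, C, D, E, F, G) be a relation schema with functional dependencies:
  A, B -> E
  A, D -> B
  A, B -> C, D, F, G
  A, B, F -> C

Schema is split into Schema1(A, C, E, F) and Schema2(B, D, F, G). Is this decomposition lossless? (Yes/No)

No

The shared attributes are {F} and {F}⁺ = {F}.
Schema1 ⊄ {F} and Schema2 ⊄ {F}, so the split is lossy.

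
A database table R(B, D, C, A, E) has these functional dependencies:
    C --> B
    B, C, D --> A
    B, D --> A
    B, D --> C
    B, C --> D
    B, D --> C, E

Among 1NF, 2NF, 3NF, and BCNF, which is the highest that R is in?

Candidate keys: {B, D}, {C}. Prime attributes: {B, C, D}.
Every FD has a superkey on the left, so the relation is in BCNF.

BCNF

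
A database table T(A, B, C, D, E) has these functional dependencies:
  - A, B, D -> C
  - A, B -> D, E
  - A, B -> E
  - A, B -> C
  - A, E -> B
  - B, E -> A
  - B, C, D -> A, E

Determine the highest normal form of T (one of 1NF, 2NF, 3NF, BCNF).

Candidate keys: {A, B}, {A, E}, {B, C, D}, {B, E}. Prime attributes: {A, B, C, D, E}.
The left-hand side of every FD is a superkey, so BCNF is satisfied.

BCNF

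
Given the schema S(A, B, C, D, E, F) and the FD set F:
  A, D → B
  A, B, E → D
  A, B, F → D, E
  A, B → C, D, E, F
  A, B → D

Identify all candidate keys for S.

{A, B}, {A, D}

Attributes never on any right-hand side: {A} — every candidate key must contain it.
Closure of {A, B} is {A, B, C, D, E, F}, the whole schema; {A, B} is a candidate key.
Closure of {A, D} is {A, B, C, D, E, F}, the whole schema; {A, D} is a candidate key.
Any other superkey properly contains one of these, so there are no further candidate keys.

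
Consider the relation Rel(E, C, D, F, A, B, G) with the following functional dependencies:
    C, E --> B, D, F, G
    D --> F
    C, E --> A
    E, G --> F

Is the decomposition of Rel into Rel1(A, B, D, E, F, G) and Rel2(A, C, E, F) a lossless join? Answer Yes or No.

No

Rel1 ∩ Rel2 = {A, E, F}; its closure under F is {A, E, F}.
Rel1 ⊄ {A, E, F} and Rel2 ⊄ {A, E, F}, so the split is lossy.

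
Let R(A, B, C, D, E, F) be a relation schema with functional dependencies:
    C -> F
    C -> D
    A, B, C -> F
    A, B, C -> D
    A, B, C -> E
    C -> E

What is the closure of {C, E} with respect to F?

{C, D, E, F}

Start with {C, E}.
C -> F applies; add {F} → now {C, E, F}.
C -> D applies; add {D} → now {C, D, E, F}.
No further FD applies.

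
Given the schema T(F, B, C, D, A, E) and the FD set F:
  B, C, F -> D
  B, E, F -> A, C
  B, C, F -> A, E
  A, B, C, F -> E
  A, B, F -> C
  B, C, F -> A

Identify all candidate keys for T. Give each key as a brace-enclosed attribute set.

No FD produces {B, F}, so they must be in every candidate key.
{A, B, F}⁺ = {A, B, C, D, E, F}, which is every attribute, so {A, B, F} is a candidate key.
{B, C, F}⁺ = {A, B, C, D, E, F}, which is every attribute, so {B, C, F} is a candidate key.
{B, E, F}⁺ = {A, B, C, D, E, F}, which is every attribute, so {B, E, F} is a candidate key.
These are minimal and exhaustive — every other superkey contains one of them.

{A, B, F}, {B, C, F}, {B, E, F}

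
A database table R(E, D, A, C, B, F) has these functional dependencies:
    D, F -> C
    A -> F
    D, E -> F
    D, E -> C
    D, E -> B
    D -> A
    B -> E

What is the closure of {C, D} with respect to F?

Start with {C, D}.
D -> A applies; add {A} → now {A, C, D}.
A -> F applies; add {F} → now {A, C, D, F}.
No further FD applies.

{A, C, D, F}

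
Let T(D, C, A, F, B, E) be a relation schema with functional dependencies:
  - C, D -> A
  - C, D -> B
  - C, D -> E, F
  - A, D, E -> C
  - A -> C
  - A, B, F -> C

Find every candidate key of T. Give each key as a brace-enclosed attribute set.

{A, D}, {C, D}

{D} never appears on the right of any FD, so every key must include it.
{A, D}⁺ = {A, B, C, D, E, F}, which is every attribute, so {A, D} is a candidate key.
{C, D}⁺ = {A, B, C, D, E, F}, which is every attribute, so {C, D} is a candidate key.
These are minimal and exhaustive — every other superkey contains one of them.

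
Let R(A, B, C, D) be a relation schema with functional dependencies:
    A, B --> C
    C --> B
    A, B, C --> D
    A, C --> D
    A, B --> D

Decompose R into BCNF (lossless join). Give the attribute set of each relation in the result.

{A, C, D}; {B, C}

Candidate keys of the original relation: {A, B}, {A, C}.
In {A, B, C, D}, {C} is not a superkey ({C}⁺ restricted to this set is {B, C}), so split on C --> B into {B, C} and {A, C, D}.
{B, C} is in BCNF.
{A, C, D} is in BCNF.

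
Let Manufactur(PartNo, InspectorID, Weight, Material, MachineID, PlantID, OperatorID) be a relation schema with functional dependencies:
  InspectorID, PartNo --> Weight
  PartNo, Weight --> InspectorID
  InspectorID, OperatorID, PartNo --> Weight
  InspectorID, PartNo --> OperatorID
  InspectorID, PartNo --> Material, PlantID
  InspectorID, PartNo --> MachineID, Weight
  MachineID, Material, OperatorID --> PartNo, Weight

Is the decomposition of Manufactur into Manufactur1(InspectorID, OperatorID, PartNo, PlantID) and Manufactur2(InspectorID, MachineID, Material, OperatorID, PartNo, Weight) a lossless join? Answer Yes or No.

Manufactur1 ∩ Manufactur2 = {InspectorID, OperatorID, PartNo}; its closure under F is {InspectorID, MachineID, Material, OperatorID, PartNo, PlantID, Weight}.
Manufactur1 is contained in that closure, so Manufactur1 ∩ Manufactur2 --> Manufactur1 holds and the join is lossless.

Yes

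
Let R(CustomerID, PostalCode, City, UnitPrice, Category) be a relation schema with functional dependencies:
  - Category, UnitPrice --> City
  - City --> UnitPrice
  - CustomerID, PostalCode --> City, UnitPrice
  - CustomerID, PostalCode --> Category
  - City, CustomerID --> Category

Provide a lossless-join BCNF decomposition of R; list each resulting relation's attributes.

Candidate key of the original relation: {CustomerID, PostalCode}.
In {Category, City, CustomerID, PostalCode, UnitPrice}, {Category, UnitPrice} is not a superkey ({Category, UnitPrice}⁺ restricted to this set is {Category, City, UnitPrice}), so split on Category, UnitPrice --> City into {Category, City, UnitPrice} and {Category, CustomerID, PostalCode, UnitPrice}.
In {Category, City, UnitPrice}, {City} is not a superkey ({City}⁺ restricted to this set is {City, UnitPrice}), so split on City --> UnitPrice into {City, UnitPrice} and {Category, City}.
{City, UnitPrice} is in BCNF.
{Category, City} is in BCNF.
{Category, CustomerID, PostalCode, UnitPrice} is in BCNF.

{Category, City}; {Category, CustomerID, PostalCode, UnitPrice}; {City, UnitPrice}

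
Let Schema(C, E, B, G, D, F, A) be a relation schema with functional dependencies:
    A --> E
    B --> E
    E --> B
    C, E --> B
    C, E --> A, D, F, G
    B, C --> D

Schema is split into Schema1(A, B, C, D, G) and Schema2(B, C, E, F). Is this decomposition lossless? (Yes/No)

Common attributes: {B, C}; their closure is {A, B, C, D, E, F, G}.
Schema1 is contained in that closure, so Schema1 ∩ Schema2 --> Schema1 holds and the join is lossless.

Yes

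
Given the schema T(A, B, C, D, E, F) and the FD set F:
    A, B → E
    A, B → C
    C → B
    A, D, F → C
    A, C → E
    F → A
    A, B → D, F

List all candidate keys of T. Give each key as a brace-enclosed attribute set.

{A, B}, {A, C}, {B, F}, {C, F}, {D, F}

{A, B} is a candidate key since {A, B}⁺ = {A, B, C, D, E, F} covers every attribute.
{A, C} is a candidate key since {A, C}⁺ = {A, B, C, D, E, F} covers every attribute.
{B, F} is a candidate key since {B, F}⁺ = {A, B, C, D, E, F} covers every attribute.
{C, F} is a candidate key since {C, F}⁺ = {A, B, C, D, E, F} covers every attribute.
{D, F} is a candidate key since {D, F}⁺ = {A, B, C, D, E, F} covers every attribute.
Any other superkey properly contains one of these, so there are no further candidate keys.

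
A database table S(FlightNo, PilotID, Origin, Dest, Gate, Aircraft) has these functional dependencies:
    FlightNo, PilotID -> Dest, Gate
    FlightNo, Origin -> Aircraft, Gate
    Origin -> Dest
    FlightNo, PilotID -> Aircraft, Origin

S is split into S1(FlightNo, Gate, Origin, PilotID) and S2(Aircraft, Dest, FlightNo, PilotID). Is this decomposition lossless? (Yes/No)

Common attributes: {FlightNo, PilotID}; their closure is {Aircraft, Dest, FlightNo, Gate, Origin, PilotID}.
This includes all of S1, so the common attributes are a superkey of S1 — the join is lossless.

Yes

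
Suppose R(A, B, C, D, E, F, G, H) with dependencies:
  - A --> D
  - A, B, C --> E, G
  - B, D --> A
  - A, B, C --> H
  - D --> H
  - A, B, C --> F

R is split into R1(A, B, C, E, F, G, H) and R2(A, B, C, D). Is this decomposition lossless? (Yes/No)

The shared attributes are {A, B, C} and {A, B, C}⁺ = {A, B, C, D, E, F, G, H}.
R1 is contained in that closure, so R1 ∩ R2 --> R1 holds and the join is lossless.

Yes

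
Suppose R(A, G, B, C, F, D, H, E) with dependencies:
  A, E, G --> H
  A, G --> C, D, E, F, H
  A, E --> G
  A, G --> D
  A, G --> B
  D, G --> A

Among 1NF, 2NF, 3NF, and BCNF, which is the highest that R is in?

Candidate keys: {A, E}, {A, G}, {D, G}. Prime attributes: {A, D, E, G}.
Each dependency's left side is a superkey — BCNF holds.

BCNF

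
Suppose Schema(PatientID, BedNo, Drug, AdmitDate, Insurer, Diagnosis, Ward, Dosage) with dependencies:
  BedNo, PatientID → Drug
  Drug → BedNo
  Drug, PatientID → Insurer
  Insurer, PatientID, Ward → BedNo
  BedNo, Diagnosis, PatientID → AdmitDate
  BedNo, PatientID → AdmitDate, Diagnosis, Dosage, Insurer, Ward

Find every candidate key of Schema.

{BedNo, PatientID}, {Drug, PatientID}, {Insurer, PatientID, Ward}

{PatientID} never appears on the right of any FD, so every key must include it.
{BedNo, PatientID} is a candidate key since {BedNo, PatientID}⁺ = {AdmitDate, BedNo, Diagnosis, Dosage, Drug, Insurer, PatientID, Ward} covers every attribute.
{Drug, PatientID} is a candidate key since {Drug, PatientID}⁺ = {AdmitDate, BedNo, Diagnosis, Dosage, Drug, Insurer, PatientID, Ward} covers every attribute.
{Insurer, PatientID, Ward} is a candidate key since {Insurer, PatientID, Ward}⁺ = {AdmitDate, BedNo, Diagnosis, Dosage, Drug, Insurer, PatientID, Ward} covers every attribute.
These are minimal and exhaustive — every other superkey contains one of them.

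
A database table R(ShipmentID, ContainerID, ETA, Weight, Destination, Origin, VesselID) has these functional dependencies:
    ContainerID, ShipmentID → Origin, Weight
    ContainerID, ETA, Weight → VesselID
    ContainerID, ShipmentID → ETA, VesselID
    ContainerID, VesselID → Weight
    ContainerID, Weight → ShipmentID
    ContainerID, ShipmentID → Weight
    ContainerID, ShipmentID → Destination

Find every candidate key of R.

{ContainerID, ShipmentID}, {ContainerID, VesselID}, {ContainerID, Weight}

No FD produces {ContainerID}, so it must be in every candidate key.
{ContainerID, ShipmentID}⁺ = {ContainerID, Destination, ETA, Origin, ShipmentID, VesselID, Weight} — all of the relation — so {ContainerID, ShipmentID} is a candidate key.
{ContainerID, VesselID}⁺ = {ContainerID, Destination, ETA, Origin, ShipmentID, VesselID, Weight} — all of the relation — so {ContainerID, VesselID} is a candidate key.
{ContainerID, Weight}⁺ = {ContainerID, Destination, ETA, Origin, ShipmentID, VesselID, Weight} — all of the relation — so {ContainerID, Weight} is a candidate key.
Any other superkey properly contains one of these, so there are no further candidate keys.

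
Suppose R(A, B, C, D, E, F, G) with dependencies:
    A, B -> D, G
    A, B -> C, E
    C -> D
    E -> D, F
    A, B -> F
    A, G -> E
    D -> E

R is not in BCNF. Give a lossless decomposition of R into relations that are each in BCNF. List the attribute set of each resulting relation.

Candidate key of the original relation: {A, B}.
Within {A, B, C, D, E, F, G}: {C}⁺ ∩ {A, B, C, D, E, F, G} = {C, D, E, F}, not the whole set, so C -> D, E, F violates BCNF; decompose into {C, D, E, F} and {A, B, C, G}.
Within {C, D, E, F}: {E}⁺ ∩ {C, D, E, F} = {D, E, F}, not the whole set, so E -> D, F violates BCNF; decompose into {D, E, F} and {C, E}.
{D, E, F}: every determinant is a superkey — BCNF.
{C, E}: every determinant is a superkey — BCNF.
{A, B, C, G}: every determinant is a superkey — BCNF.

{A, B, C, G}; {C, E}; {D, E, F}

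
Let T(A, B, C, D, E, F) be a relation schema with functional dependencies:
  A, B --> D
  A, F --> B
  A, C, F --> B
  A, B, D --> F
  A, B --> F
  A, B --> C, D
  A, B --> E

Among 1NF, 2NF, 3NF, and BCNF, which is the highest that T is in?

Candidate keys: {A, B}, {A, F}. Prime attributes: {A, B, F}.
Each dependency's left side is a superkey — BCNF holds.

BCNF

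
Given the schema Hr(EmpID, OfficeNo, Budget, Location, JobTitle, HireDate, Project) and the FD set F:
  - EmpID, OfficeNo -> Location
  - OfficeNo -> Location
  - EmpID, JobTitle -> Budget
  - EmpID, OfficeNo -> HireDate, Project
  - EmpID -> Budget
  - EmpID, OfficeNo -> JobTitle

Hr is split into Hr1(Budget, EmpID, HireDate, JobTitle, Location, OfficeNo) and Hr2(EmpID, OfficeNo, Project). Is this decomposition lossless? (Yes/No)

Common attributes: {EmpID, OfficeNo}; their closure is {Budget, EmpID, HireDate, JobTitle, Location, OfficeNo, Project}.
This includes all of Hr1, so the common attributes are a superkey of Hr1 — the join is lossless.

Yes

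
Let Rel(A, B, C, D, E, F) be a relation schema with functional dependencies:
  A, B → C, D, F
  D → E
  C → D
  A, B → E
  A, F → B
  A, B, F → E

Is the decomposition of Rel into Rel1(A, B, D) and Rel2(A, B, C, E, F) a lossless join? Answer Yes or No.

Yes

Rel1 ∩ Rel2 = {A, B}; its closure under F is {A, B, C, D, E, F}.
This includes all of Rel1, so the common attributes are a superkey of Rel1 — the join is lossless.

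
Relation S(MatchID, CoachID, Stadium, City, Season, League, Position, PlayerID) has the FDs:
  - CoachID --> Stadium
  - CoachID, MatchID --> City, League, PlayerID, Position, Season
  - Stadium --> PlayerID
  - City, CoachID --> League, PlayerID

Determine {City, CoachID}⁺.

{City, CoachID, League, PlayerID, Stadium}

Start with {City, CoachID}.
CoachID --> Stadium applies; add {Stadium} → now {City, CoachID, Stadium}.
Stadium --> PlayerID applies; add {PlayerID} → now {City, CoachID, PlayerID, Stadium}.
City, CoachID --> League, PlayerID applies; add {League} → now {City, CoachID, League, PlayerID, Stadium}.
No further FD applies.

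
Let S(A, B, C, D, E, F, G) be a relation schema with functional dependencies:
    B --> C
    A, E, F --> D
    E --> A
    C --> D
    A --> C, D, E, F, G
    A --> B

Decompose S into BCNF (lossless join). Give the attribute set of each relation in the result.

{A, B, E, F, G}; {B, C}; {C, D}

Candidate keys of the original relation: {A}, {E}.
In {A, B, C, D, E, F, G}, {B} is not a superkey ({B}⁺ restricted to this set is {B, C, D}), so split on B --> C, D into {B, C, D} and {A, B, E, F, G}.
In {B, C, D}, {C} is not a superkey ({C}⁺ restricted to this set is {C, D}), so split on C --> D into {C, D} and {B, C}.
{C, D} has no BCNF violation.
{B, C} has no BCNF violation.
{A, B, E, F, G} has no BCNF violation.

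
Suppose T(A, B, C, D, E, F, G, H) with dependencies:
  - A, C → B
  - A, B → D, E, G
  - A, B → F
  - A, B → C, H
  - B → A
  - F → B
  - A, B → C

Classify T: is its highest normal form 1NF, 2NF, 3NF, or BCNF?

BCNF

Candidate keys: {A, C}, {B}, {F}. Prime attributes: {A, B, C, F}.
Each dependency's left side is a superkey — BCNF holds.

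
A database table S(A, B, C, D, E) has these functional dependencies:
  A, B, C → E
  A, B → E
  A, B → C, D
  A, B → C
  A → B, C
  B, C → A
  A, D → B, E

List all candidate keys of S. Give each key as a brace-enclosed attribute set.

{A} is a candidate key since {A}⁺ = {A, B, C, D, E} covers every attribute.
{B, C} is a candidate key since {B, C}⁺ = {A, B, C, D, E} covers every attribute.
No proper subset of any of these is a key, and no other minimal superkey exists.

{A}, {B, C}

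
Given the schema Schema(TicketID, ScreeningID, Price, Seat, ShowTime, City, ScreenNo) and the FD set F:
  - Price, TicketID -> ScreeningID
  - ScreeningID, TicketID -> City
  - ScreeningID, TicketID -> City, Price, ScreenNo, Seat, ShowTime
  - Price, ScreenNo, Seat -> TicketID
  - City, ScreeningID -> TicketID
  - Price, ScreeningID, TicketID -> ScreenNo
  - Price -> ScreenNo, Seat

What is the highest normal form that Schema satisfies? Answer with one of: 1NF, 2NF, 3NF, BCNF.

BCNF

Candidate keys: {City, ScreeningID}, {Price}, {ScreeningID, TicketID}. Prime attributes: {City, Price, ScreeningID, TicketID}.
Each dependency's left side is a superkey — BCNF holds.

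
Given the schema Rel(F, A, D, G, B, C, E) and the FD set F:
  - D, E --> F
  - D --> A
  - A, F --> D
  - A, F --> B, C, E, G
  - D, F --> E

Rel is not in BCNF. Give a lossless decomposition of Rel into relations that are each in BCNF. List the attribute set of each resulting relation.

{A, D}; {B, C, D, E, F, G}

Candidate keys of the original relation: {A, F}, {D, E}, {D, F}.
In {A, B, C, D, E, F, G}, {D} is not a superkey ({D}⁺ restricted to this set is {A, D}), so split on D --> A into {A, D} and {B, C, D, E, F, G}.
{A, D} is in BCNF.
{B, C, D, E, F, G} is in BCNF.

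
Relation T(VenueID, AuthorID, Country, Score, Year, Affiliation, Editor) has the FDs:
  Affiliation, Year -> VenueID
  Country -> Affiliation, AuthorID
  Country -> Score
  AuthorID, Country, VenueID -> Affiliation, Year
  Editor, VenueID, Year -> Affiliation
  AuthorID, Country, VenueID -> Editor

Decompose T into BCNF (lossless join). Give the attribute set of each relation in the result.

{Affiliation, AuthorID, Country, Score}; {Affiliation, VenueID, Year}; {Country, Editor, Year}

Candidate keys of the original relation: {Country, VenueID}, {Country, Year}.
Within {Affiliation, AuthorID, Country, Editor, Score, VenueID, Year}: {Affiliation, Year}⁺ ∩ {Affiliation, AuthorID, Country, Editor, Score, VenueID, Year} = {Affiliation, VenueID, Year}, not the whole set, so Affiliation, Year -> VenueID violates BCNF; decompose into {Affiliation, VenueID, Year} and {Affiliation, AuthorID, Country, Editor, Score, Year}.
{Affiliation, VenueID, Year}: every determinant is a superkey — BCNF.
Within {Affiliation, AuthorID, Country, Editor, Score, Year}: {Country}⁺ ∩ {Affiliation, AuthorID, Country, Editor, Score, Year} = {Affiliation, AuthorID, Country, Score}, not the whole set, so Country -> Affiliation, AuthorID, Score violates BCNF; decompose into {Affiliation, AuthorID, Country, Score} and {Country, Editor, Year}.
{Affiliation, AuthorID, Country, Score}: every determinant is a superkey — BCNF.
{Country, Editor, Year}: every determinant is a superkey — BCNF.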